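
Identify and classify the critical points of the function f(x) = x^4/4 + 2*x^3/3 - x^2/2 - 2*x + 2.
f'(x) = x^3 + 2*x^2 - x - 2

Solve f'(x) = 0:
  Factor: x^3 + 2*x^2 - x - 2 = (x - 1)*(x + 1)*(x + 2) = 0.
  ⇒ x = -2, -1, 1

f''(x) = 3*x^2 + 4*x - 1
Second-derivative test at each critical point:
  f''(-2) = 3 > 0 → local minimum
  f''(-1) = -2 < 0 → local maximum
  f''(1) = 6 > 0 → local minimum

Critical points: x = -2 (local minimum); x = -1 (local maximum); x = 1 (local minimum)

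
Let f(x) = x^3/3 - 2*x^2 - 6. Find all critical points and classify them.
f'(x) = x*(x - 4)

Solve f'(x) = 0:
  Factor: x^2 - 4*x = x*(x - 4) = 0.
  ⇒ x = 0, 4

f''(x) = 2*x - 4
Second-derivative test at each critical point:
  f''(0) = -4 < 0 → local maximum
  f''(4) = 4 > 0 → local minimum

Critical points: x = 0 (local maximum); x = 4 (local minimum)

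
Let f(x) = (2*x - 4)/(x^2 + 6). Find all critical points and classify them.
f'(x) = 2*(x^2 - 2*x*(x - 2) + 6)/(x^2 + 6)^2

Solve f'(x) = 0:
  f'(x) = -2*(x^2 - 4*x - 6)/(x^2 + 6)^2; the denominator is positive wherever f is defined, so f'(x) = 0 ⇔ -2*x^2 + 8*x + 12 = 0.
  Factor: -2*x^2 + 8*x + 12 = -2*(x^2 - 4*x - 6); x^2 - 4*x - 6 = 0 has no rational roots; quadratic formula: x = (4 ± √40)/2.
  ⇒ x = 2 - sqrt(10) ≈ -1.1623, 2 + sqrt(10) ≈ 5.1623

f''(x) = 4*(4*x^2*(x - 2) + (2 - 3*x)*(x^2 + 6))/(x^2 + 6)^3
Second-derivative test at each critical point:
  f''(-1.1623) = 0.2341 > 0 → local minimum
  f''(5.1623) = -0.0119 < 0 → local maximum

Critical points: x = 2 - sqrt(10) ≈ -1.1623 (local minimum); x = 2 + sqrt(10) ≈ 5.1623 (local maximum)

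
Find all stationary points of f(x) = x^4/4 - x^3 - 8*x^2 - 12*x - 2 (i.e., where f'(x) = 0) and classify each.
f'(x) = x^3 - 3*x^2 - 16*x - 12

Solve f'(x) = 0:
  Factor: x^3 - 3*x^2 - 16*x - 12 = (x - 6)*(x + 1)*(x + 2) = 0.
  ⇒ x = -2, -1, 6

f''(x) = 3*x^2 - 6*x - 16
Second-derivative test at each critical point:
  f''(-2) = 8 > 0 → local minimum
  f''(-1) = -7 < 0 → local maximum
  f''(6) = 56 > 0 → local minimum

Critical points: x = -2 (local minimum); x = -1 (local maximum); x = 6 (local minimum)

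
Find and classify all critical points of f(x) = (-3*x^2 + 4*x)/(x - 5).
f'(x) = (-3*x^2 + 30*x - 20)/(x^2 - 10*x + 25)

Solve f'(x) = 0:
  f'(x) = -(3*x^2 - 30*x + 20)/(x - 5)^2; the denominator is positive wherever f is defined, so f'(x) = 0 ⇔ -3*x^2 + 30*x - 20 = 0.
  3*x^2 - 30*x + 20 = 0 has no rational roots; quadratic formula: x = (30 ± √660)/6.
  ⇒ x = 5 - sqrt(165)/3 ≈ 0.7183, sqrt(165)/3 + 5 ≈ 9.2817

f''(x) = -110/(x^3 - 15*x^2 + 75*x - 125)
Second-derivative test at each critical point:
  f''(0.7183) = 1.4013 > 0 → local minimum
  f''(9.2817) = -1.4013 < 0 → local maximum

Critical points: x = 5 - sqrt(165)/3 ≈ 0.7183 (local minimum); x = sqrt(165)/3 + 5 ≈ 9.2817 (local maximum)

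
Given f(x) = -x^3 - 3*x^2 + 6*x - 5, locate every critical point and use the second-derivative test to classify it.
f'(x) = -3*x^2 - 6*x + 6

Solve f'(x) = 0:
  Factor: -3*x^2 - 6*x + 6 = -3*(x^2 + 2*x - 2); x^2 + 2*x - 2 = 0 has no rational roots; quadratic formula: x = (-2 ± √12)/2.
  ⇒ x = -sqrt(3) - 1 ≈ -2.7321, -1 + sqrt(3) ≈ 0.7321

f''(x) = -6*x - 6
Second-derivative test at each critical point:
  f''(-2.7321) = 10.3923 > 0 → local minimum
  f''(0.7321) = -10.3923 < 0 → local maximum

Critical points: x = -sqrt(3) - 1 ≈ -2.7321 (local minimum); x = -1 + sqrt(3) ≈ 0.7321 (local maximum)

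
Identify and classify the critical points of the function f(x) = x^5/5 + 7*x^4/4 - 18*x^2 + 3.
f'(x) = x*(x^3 + 7*x^2 - 36)

Solve f'(x) = 0:
  Factor: x^4 + 7*x^3 - 36*x = x*(x - 2)*(x + 3)*(x + 6) = 0.
  ⇒ x = -6, -3, 0, 2

f''(x) = 4*x^3 + 21*x^2 - 36
Second-derivative test at each critical point:
  f''(-6) = -144 < 0 → local maximum
  f''(-3) = 45 > 0 → local minimum
  f''(0) = -36 < 0 → local maximum
  f''(2) = 80 > 0 → local minimum

Critical points: x = -6 (local maximum); x = -3 (local minimum); x = 0 (local maximum); x = 2 (local minimum)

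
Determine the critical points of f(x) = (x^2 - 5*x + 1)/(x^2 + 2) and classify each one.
f'(x) = (5*x^2 + 2*x - 10)/(x^4 + 4*x^2 + 4)

Solve f'(x) = 0:
  f'(x) = (5*x^2 + 2*x - 10)/(x^2 + 2)^2; the denominator is positive wherever f is defined, so f'(x) = 0 ⇔ 5*x^2 + 2*x - 10 = 0.
  5*x^2 + 2*x - 10 = 0 has no rational roots; quadratic formula: x = (-2 ± √204)/10.
  ⇒ x = -sqrt(51)/5 - 1/5 ≈ -1.6283, -1/5 + sqrt(51)/5 ≈ 1.2283

f''(x) = 2*(-5*x^3 - 3*x^2 + 30*x + 2)/(x^6 + 6*x^4 + 12*x^2 + 8)
Second-derivative test at each critical point:
  f''(-1.6283) = -0.6602 < 0 → local maximum
  f''(1.2283) = 1.1602 > 0 → local minimum

Critical points: x = -sqrt(51)/5 - 1/5 ≈ -1.6283 (local maximum); x = -1/5 + sqrt(51)/5 ≈ 1.2283 (local minimum)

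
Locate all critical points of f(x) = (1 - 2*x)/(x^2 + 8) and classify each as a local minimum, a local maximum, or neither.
f'(x) = 2*(x^2 - x - 8)/(x^4 + 16*x^2 + 64)

Solve f'(x) = 0:
  f'(x) = 2*(x^2 - x - 8)/(x^2 + 8)^2; the denominator is positive wherever f is defined, so f'(x) = 0 ⇔ 2*x^2 - 2*x - 16 = 0.
  Factor: 2*x^2 - 2*x - 16 = 2*(x^2 - x - 8); x^2 - x - 8 = 0 has no rational roots; quadratic formula: x = (1 ± √33)/2.
  ⇒ x = 1/2 - sqrt(33)/2 ≈ -2.3723, 1/2 + sqrt(33)/2 ≈ 3.3723

f''(x) = 2*(4*x^2*(1 - 2*x) + (6*x - 1)*(x^2 + 8))/(x^2 + 8)^3
Second-derivative test at each critical point:
  f''(-2.3723) = -0.0619 < 0 → local maximum
  f''(3.3723) = 0.0306 > 0 → local minimum

Critical points: x = 1/2 - sqrt(33)/2 ≈ -2.3723 (local maximum); x = 1/2 + sqrt(33)/2 ≈ 3.3723 (local minimum)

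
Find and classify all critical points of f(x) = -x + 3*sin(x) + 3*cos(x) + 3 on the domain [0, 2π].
f'(x) = 3*sqrt(2)*cos(x + pi/4) - 1

Solve f'(x) = 0 on [0, 2π]:
  f'(x) = 0 ⇔ -3*sin(x) + 3*cos(x) = 1. Write the left side as R·cos(x + φ) with R = √(3² + 3²) = 3*sqrt(2), cos φ = sqrt(2)/2, sin φ = sqrt(2)/2; then cos(x + φ) = sqrt(2)/6. Solve for x and keep the solutions lying in [0, 2π].
  ⇒ x = atan((-1 + sqrt(17))/(1 + sqrt(17))) ≈ 0.5475, atan((-sqrt(17) - 1)/(1 - sqrt(17))) + pi ≈ 4.1649

f''(x) = -3*sqrt(2)*sin(x + pi/4)
Second-derivative test at each critical point:
  f''(0.5475) = -4.1231 < 0 → local maximum
  f''(4.1649) = 4.1231 > 0 → local minimum

Critical points: x = atan((-1 + sqrt(17))/(1 + sqrt(17))) ≈ 0.5475 (local maximum); x = atan((-sqrt(17) - 1)/(1 - sqrt(17))) + pi ≈ 4.1649 (local minimum)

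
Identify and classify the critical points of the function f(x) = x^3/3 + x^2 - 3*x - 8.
f'(x) = x^2 + 2*x - 3

Solve f'(x) = 0:
  Factor: x^2 + 2*x - 3 = (x - 1)*(x + 3) = 0.
  ⇒ x = -3, 1

f''(x) = 2*x + 2
Second-derivative test at each critical point:
  f''(-3) = -4 < 0 → local maximum
  f''(1) = 4 > 0 → local minimum

Critical points: x = -3 (local maximum); x = 1 (local minimum)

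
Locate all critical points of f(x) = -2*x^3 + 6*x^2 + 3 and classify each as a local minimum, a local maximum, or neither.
f'(x) = 6*x*(2 - x)

Solve f'(x) = 0:
  Factor: -6*x^2 + 12*x = -6*x*(x - 2) = 0.
  ⇒ x = 0, 2

f''(x) = 12 - 12*x
Second-derivative test at each critical point:
  f''(0) = 12 > 0 → local minimum
  f''(2) = -12 < 0 → local maximum

Critical points: x = 0 (local minimum); x = 2 (local maximum)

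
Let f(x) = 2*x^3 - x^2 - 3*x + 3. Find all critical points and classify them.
f'(x) = 6*x^2 - 2*x - 3

Solve f'(x) = 0:
  6*x^2 - 2*x - 3 = 0 has no rational roots; quadratic formula: x = (2 ± √76)/12.
  ⇒ x = 1/6 - sqrt(19)/6 ≈ -0.5598, 1/6 + sqrt(19)/6 ≈ 0.8931

f''(x) = 12*x - 2
Second-derivative test at each critical point:
  f''(-0.5598) = -8.7178 < 0 → local maximum
  f''(0.8931) = 8.7178 > 0 → local minimum

Critical points: x = 1/6 - sqrt(19)/6 ≈ -0.5598 (local maximum); x = 1/6 + sqrt(19)/6 ≈ 0.8931 (local minimum)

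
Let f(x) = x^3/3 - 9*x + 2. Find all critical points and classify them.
f'(x) = x^2 - 9

Solve f'(x) = 0:
  Factor: x^2 - 9 = (x - 3)*(x + 3) = 0.
  ⇒ x = -3, 3

f''(x) = 2*x
Second-derivative test at each critical point:
  f''(-3) = -6 < 0 → local maximum
  f''(3) = 6 > 0 → local minimum

Critical points: x = -3 (local maximum); x = 3 (local minimum)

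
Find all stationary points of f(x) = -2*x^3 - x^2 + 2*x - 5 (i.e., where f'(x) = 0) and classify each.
f'(x) = -6*x^2 - 2*x + 2

Solve f'(x) = 0:
  Factor: -6*x^2 - 2*x + 2 = -2*(3*x^2 + x - 1); 3*x^2 + x - 1 = 0 has no rational roots; quadratic formula: x = (-1 ± √13)/6.
  ⇒ x = -sqrt(13)/6 - 1/6 ≈ -0.7676, -1/6 + sqrt(13)/6 ≈ 0.4343

f''(x) = -12*x - 2
Second-derivative test at each critical point:
  f''(-0.7676) = 7.2111 > 0 → local minimum
  f''(0.4343) = -7.2111 < 0 → local maximum

Critical points: x = -sqrt(13)/6 - 1/6 ≈ -0.7676 (local minimum); x = -1/6 + sqrt(13)/6 ≈ 0.4343 (local maximum)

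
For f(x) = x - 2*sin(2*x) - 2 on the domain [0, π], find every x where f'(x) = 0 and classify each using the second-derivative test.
f'(x) = 1 - 4*cos(2*x)

Solve f'(x) = 0 on [0, π]:
  f'(x) = 0 ⇔ cos(2*x) = 1/4, i.e. 2*x = ±arccos(1/4) + 2nπ; keep the solutions lying in [0, π].
  ⇒ x = acos(1/4)/2 ≈ 0.6591, pi - acos(1/4)/2 ≈ 2.4825

f''(x) = 8*sin(2*x)
Second-derivative test at each critical point:
  f''(0.6591) = 7.7460 > 0 → local minimum
  f''(2.4825) = -7.7460 < 0 → local maximum

Critical points: x = acos(1/4)/2 ≈ 0.6591 (local minimum); x = pi - acos(1/4)/2 ≈ 2.4825 (local maximum)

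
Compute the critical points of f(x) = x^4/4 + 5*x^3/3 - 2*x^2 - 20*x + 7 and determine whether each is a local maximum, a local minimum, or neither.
f'(x) = x^3 + 5*x^2 - 4*x - 20

Solve f'(x) = 0:
  Factor: x^3 + 5*x^2 - 4*x - 20 = (x - 2)*(x + 2)*(x + 5) = 0.
  ⇒ x = -5, -2, 2

f''(x) = 3*x^2 + 10*x - 4
Second-derivative test at each critical point:
  f''(-5) = 21 > 0 → local minimum
  f''(-2) = -12 < 0 → local maximum
  f''(2) = 28 > 0 → local minimum

Critical points: x = -5 (local minimum); x = -2 (local maximum); x = 2 (local minimum)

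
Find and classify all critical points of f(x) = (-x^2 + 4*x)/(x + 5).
f'(x) = (-x^2 - 10*x + 20)/(x^2 + 10*x + 25)

Solve f'(x) = 0:
  f'(x) = -(x^2 + 10*x - 20)/(x + 5)^2; the denominator is positive wherever f is defined, so f'(x) = 0 ⇔ -x^2 - 10*x + 20 = 0.
  x^2 + 10*x - 20 = 0 has no rational roots; quadratic formula: x = (-10 ± √180)/2.
  ⇒ x = -3*sqrt(5) - 5 ≈ -11.7082, -5 + 3*sqrt(5) ≈ 1.7082

f''(x) = -90/(x^3 + 15*x^2 + 75*x + 125)
Second-derivative test at each critical point:
  f''(-11.7082) = 0.2981 > 0 → local minimum
  f''(1.7082) = -0.2981 < 0 → local maximum

Critical points: x = -3*sqrt(5) - 5 ≈ -11.7082 (local minimum); x = -5 + 3*sqrt(5) ≈ 1.7082 (local maximum)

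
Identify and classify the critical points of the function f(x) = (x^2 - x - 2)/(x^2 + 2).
f'(x) = (x^2 + 8*x - 2)/(x^4 + 4*x^2 + 4)

Solve f'(x) = 0:
  f'(x) = (x^2 + 8*x - 2)/(x^2 + 2)^2; the denominator is positive wherever f is defined, so f'(x) = 0 ⇔ x^2 + 8*x - 2 = 0.
  x^2 + 8*x - 2 = 0 has no rational roots; quadratic formula: x = (-8 ± √72)/2.
  ⇒ x = -3*sqrt(2) - 4 ≈ -8.2426, -4 + 3*sqrt(2) ≈ 0.2426

f''(x) = 2*(-x^3 - 12*x^2 + 6*x + 8)/(x^6 + 6*x^4 + 12*x^2 + 8)
Second-derivative test at each critical point:
  f''(-8.2426) = -0.0017 < 0 → local maximum
  f''(0.2426) = 2.0017 > 0 → local minimum

Critical points: x = -3*sqrt(2) - 4 ≈ -8.2426 (local maximum); x = -4 + 3*sqrt(2) ≈ 0.2426 (local minimum)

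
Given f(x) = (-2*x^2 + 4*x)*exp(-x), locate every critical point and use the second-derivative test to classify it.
f'(x) = 2*(x^2 - 4*x + 2)*exp(-x)

Solve f'(x) = 0:
  f'(x) = (2*x^2 - 8*x + 4)·exp(-x) and exp(-x) > 0 for every x, so f'(x) = 0 ⇔ 2*x^2 - 8*x + 4 = 0.
  Factor: 2*x^2 - 8*x + 4 = 2*(x^2 - 4*x + 2); x^2 - 4*x + 2 = 0 has no rational roots; quadratic formula: x = (4 ± √8)/2.
  ⇒ x = 2 - sqrt(2) ≈ 0.5858, sqrt(2) + 2 ≈ 3.4142

f''(x) = 2*(-x^2 + 6*x - 6)*exp(-x)
Second-derivative test at each critical point:
  f''(0.5858) = -3.1490 < 0 → local maximum
  f''(3.4142) = 0.1861 > 0 → local minimum

Critical points: x = 2 - sqrt(2) ≈ 0.5858 (local maximum); x = sqrt(2) + 2 ≈ 3.4142 (local minimum)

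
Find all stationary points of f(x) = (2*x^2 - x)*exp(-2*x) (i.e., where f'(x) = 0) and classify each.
f'(x) = (-4*x^2 + 6*x - 1)*exp(-2*x)

Solve f'(x) = 0:
  f'(x) = (-4*x^2 + 6*x - 1)·exp(-2*x) and exp(-2*x) > 0 for every x, so f'(x) = 0 ⇔ -4*x^2 + 6*x - 1 = 0.
  4*x^2 - 6*x + 1 = 0 has no rational roots; quadratic formula: x = (6 ± √20)/8.
  ⇒ x = 3/4 - sqrt(5)/4 ≈ 0.1910, sqrt(5)/4 + 3/4 ≈ 1.3090

f''(x) = 4*(2*x^2 - 5*x + 2)*exp(-2*x)
Second-derivative test at each critical point:
  f''(0.1910) = 3.0523 > 0 → local minimum
  f''(1.3090) = -0.3262 < 0 → local maximum

Critical points: x = 3/4 - sqrt(5)/4 ≈ 0.1910 (local minimum); x = sqrt(5)/4 + 3/4 ≈ 1.3090 (local maximum)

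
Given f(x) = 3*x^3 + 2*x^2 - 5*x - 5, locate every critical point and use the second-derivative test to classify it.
f'(x) = 9*x^2 + 4*x - 5

Solve f'(x) = 0:
  Factor: 9*x^2 + 4*x - 5 = (x + 1)*(9*x - 5) = 0.
  ⇒ x = -1, 5/9

f''(x) = 18*x + 4
Second-derivative test at each critical point:
  f''(-1) = -14 < 0 → local maximum
  f''(5/9) = 14 > 0 → local minimum

Critical points: x = -1 (local maximum); x = 5/9 (local minimum)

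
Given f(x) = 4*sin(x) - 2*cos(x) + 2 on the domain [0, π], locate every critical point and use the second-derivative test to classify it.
f'(x) = 2*sin(x) + 4*cos(x)

Solve f'(x) = 0 on [0, π]:
  f'(x) = 0 ⇔ 4*cos(x) = -2*sin(x) ⇔ tan(x) = -2, i.e. x = arctan(-2) + nπ; keep the solutions lying in [0, π].
  ⇒ x = pi - atan(2) ≈ 2.0344

f''(x) = -4*sin(x) + 2*cos(x)
Second-derivative test at each critical point:
  f''(2.0344) = -4.4721 < 0 → local maximum

Critical points: x = pi - atan(2) ≈ 2.0344 (local maximum)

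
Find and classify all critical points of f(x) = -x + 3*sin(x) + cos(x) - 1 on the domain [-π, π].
f'(x) = -sin(x) + 3*cos(x) - 1

Solve f'(x) = 0 on [-π, π]:
  f'(x) = 0 ⇔ -sin(x) + 3*cos(x) = 1. Write the left side as R·cos(x + φ) with R = √(3² + 1²) = sqrt(10), cos φ = 3*sqrt(10)/10, sin φ = sqrt(10)/10; then cos(x + φ) = sqrt(10)/10. Solve for x and keep the solutions lying in [-π, π].
  ⇒ x = -pi/2 ≈ -1.5708, atan(4/3) ≈ 0.9273

f''(x) = -3*sin(x) - cos(x)
Second-derivative test at each critical point:
  f''(-1.5708) = 3 > 0 → local minimum
  f''(0.9273) = -3 < 0 → local maximum

Critical points: x = -pi/2 ≈ -1.5708 (local minimum); x = atan(4/3) ≈ 0.9273 (local maximum)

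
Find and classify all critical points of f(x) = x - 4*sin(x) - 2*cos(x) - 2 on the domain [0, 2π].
f'(x) = 2*sin(x) - 4*cos(x) + 1

Solve f'(x) = 0 on [0, 2π]:
  f'(x) = 0 ⇔ 2*sin(x) - 4*cos(x) = -1. Write the left side as R·cos(x + φ) with R = √((-4)² + (-2)²) = 2*sqrt(5), cos φ = -2*sqrt(5)/5, sin φ = -sqrt(5)/5; then cos(x + φ) = -sqrt(5)/10. Solve for x and keep the solutions lying in [0, 2π].
  ⇒ x = atan((-1 + 2*sqrt(19))/(2 + sqrt(19))) ≈ 0.8816, atan((-2*sqrt(19) - 1)/(2 - sqrt(19))) + pi ≈ 4.4743

f''(x) = 4*sin(x) + 2*cos(x)
Second-derivative test at each critical point:
  f''(0.8816) = 4.3589 > 0 → local minimum
  f''(4.4743) = -4.3589 < 0 → local maximum

Critical points: x = atan((-1 + 2*sqrt(19))/(2 + sqrt(19))) ≈ 0.8816 (local minimum); x = atan((-2*sqrt(19) - 1)/(2 - sqrt(19))) + pi ≈ 4.4743 (local maximum)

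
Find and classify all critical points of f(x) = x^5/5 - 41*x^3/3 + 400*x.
f'(x) = x^4 - 41*x^2 + 400

Solve f'(x) = 0:
  Factor: x^4 - 41*x^2 + 400 = (x - 5)*(x - 4)*(x + 4)*(x + 5) = 0.
  ⇒ x = -5, -4, 4, 5

f''(x) = 4*x^3 - 82*x
Second-derivative test at each critical point:
  f''(-5) = -90 < 0 → local maximum
  f''(-4) = 72 > 0 → local minimum
  f''(4) = -72 < 0 → local maximum
  f''(5) = 90 > 0 → local minimum

Critical points: x = -5 (local maximum); x = -4 (local minimum); x = 4 (local maximum); x = 5 (local minimum)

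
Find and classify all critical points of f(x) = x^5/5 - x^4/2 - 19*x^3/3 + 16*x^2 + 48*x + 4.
f'(x) = x^4 - 2*x^3 - 19*x^2 + 32*x + 48

Solve f'(x) = 0:
  Factor: x^4 - 2*x^3 - 19*x^2 + 32*x + 48 = (x - 4)*(x - 3)*(x + 1)*(x + 4) = 0.
  ⇒ x = -4, -1, 3, 4

f''(x) = 4*x^3 - 6*x^2 - 38*x + 32
Second-derivative test at each critical point:
  f''(-4) = -168 < 0 → local maximum
  f''(-1) = 60 > 0 → local minimum
  f''(3) = -28 < 0 → local maximum
  f''(4) = 40 > 0 → local minimum

Critical points: x = -4 (local maximum); x = -1 (local minimum); x = 3 (local maximum); x = 4 (local minimum)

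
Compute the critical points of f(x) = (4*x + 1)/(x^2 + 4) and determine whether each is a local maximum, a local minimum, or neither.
f'(x) = 2*(-2*x^2 - x + 8)/(x^4 + 8*x^2 + 16)

Solve f'(x) = 0:
  f'(x) = -2*(2*x^2 + x - 8)/(x^2 + 4)^2; the denominator is positive wherever f is defined, so f'(x) = 0 ⇔ -4*x^2 - 2*x + 16 = 0.
  Factor: -4*x^2 - 2*x + 16 = -2*(2*x^2 + x - 8); 2*x^2 + x - 8 = 0 has no rational roots; quadratic formula: x = (-1 ± √65)/4.
  ⇒ x = -sqrt(65)/4 - 1/4 ≈ -2.2656, -1/4 + sqrt(65)/4 ≈ 1.7656

f''(x) = 2*(4*x^2*(4*x + 1) - (12*x + 1)*(x^2 + 4))/(x^2 + 4)^3
Second-derivative test at each critical point:
  f''(-2.2656) = 0.1933 > 0 → local minimum
  f''(1.7656) = -0.3183 < 0 → local maximum

Critical points: x = -sqrt(65)/4 - 1/4 ≈ -2.2656 (local minimum); x = -1/4 + sqrt(65)/4 ≈ 1.7656 (local maximum)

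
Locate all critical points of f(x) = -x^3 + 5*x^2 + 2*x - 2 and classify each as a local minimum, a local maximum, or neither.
f'(x) = -3*x^2 + 10*x + 2

Solve f'(x) = 0:
  3*x^2 - 10*x - 2 = 0 has no rational roots; quadratic formula: x = (10 ± √124)/6.
  ⇒ x = 5/3 - sqrt(31)/3 ≈ -0.1893, 5/3 + sqrt(31)/3 ≈ 3.5226

f''(x) = 10 - 6*x
Second-derivative test at each critical point:
  f''(-0.1893) = 11.1355 > 0 → local minimum
  f''(3.5226) = -11.1355 < 0 → local maximum

Critical points: x = 5/3 - sqrt(31)/3 ≈ -0.1893 (local minimum); x = 5/3 + sqrt(31)/3 ≈ 3.5226 (local maximum)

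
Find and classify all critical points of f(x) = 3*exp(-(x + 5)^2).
f'(x) = 6*(-x - 5)*exp(-(x + 5)^2)

Solve f'(x) = 0:
  f'(x) = (-6*x - 30)·exp(-(x + 5)^2) and exp(-(x + 5)^2) > 0 for every x, so f'(x) = 0 ⇔ -6*x - 30 = 0.
  Factor: -6*x - 30 = -6*(x + 5) = 0.
  ⇒ x = -5

f''(x) = 6*(2*(x + 5)^2 - 1)*exp(-(x + 5)^2)
Second-derivative test at each critical point:
  f''(-5) = -6 < 0 → local maximum

Critical points: x = -5 (local maximum)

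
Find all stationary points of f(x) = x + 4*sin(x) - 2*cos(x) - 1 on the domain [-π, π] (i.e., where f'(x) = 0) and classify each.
f'(x) = 2*sin(x) + 4*cos(x) + 1

Solve f'(x) = 0 on [-π, π]:
  f'(x) = 0 ⇔ 2*sin(x) + 4*cos(x) = -1. Write the left side as R·cos(x + φ) with R = √(4² + (-2)²) = 2*sqrt(5), cos φ = 2*sqrt(5)/5, sin φ = -sqrt(5)/5; then cos(x + φ) = -sqrt(5)/10. Solve for x and keep the solutions lying in [-π, π].
  ⇒ x = atan((-2*sqrt(19) - 1)/(-2 + sqrt(19))) ≈ -1.3327, atan((-1 + 2*sqrt(19))/(-sqrt(19) - 2)) + pi ≈ 2.2600

f''(x) = -4*sin(x) + 2*cos(x)
Second-derivative test at each critical point:
  f''(-1.3327) = 4.3589 > 0 → local minimum
  f''(2.2600) = -4.3589 < 0 → local maximum

Critical points: x = atan((-2*sqrt(19) - 1)/(-2 + sqrt(19))) ≈ -1.3327 (local minimum); x = atan((-1 + 2*sqrt(19))/(-sqrt(19) - 2)) + pi ≈ 2.2600 (local maximum)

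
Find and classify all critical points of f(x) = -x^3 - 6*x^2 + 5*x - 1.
f'(x) = -3*x^2 - 12*x + 5

Solve f'(x) = 0:
  3*x^2 + 12*x - 5 = 0 has no rational roots; quadratic formula: x = (-12 ± √204)/6.
  ⇒ x = -sqrt(51)/3 - 2 ≈ -4.3805, -2 + sqrt(51)/3 ≈ 0.3805

f''(x) = -6*x - 12
Second-derivative test at each critical point:
  f''(-4.3805) = 14.2829 > 0 → local minimum
  f''(0.3805) = -14.2829 < 0 → local maximum

Critical points: x = -sqrt(51)/3 - 2 ≈ -4.3805 (local minimum); x = -2 + sqrt(51)/3 ≈ 0.3805 (local maximum)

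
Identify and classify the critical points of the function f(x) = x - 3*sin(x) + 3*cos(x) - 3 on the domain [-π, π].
f'(x) = -3*sqrt(2)*sin(x + pi/4) + 1

Solve f'(x) = 0 on [-π, π]:
  f'(x) = 0 ⇔ -3*sin(x) - 3*cos(x) = -1. Write the left side as R·cos(x + φ) with R = √((-3)² + 3²) = 3*sqrt(2), cos φ = -sqrt(2)/2, sin φ = sqrt(2)/2; then cos(x + φ) = -sqrt(2)/6. Solve for x and keep the solutions lying in [-π, π].
  ⇒ x = atan((1 - sqrt(17))/(1 + sqrt(17))) ≈ -0.5475, atan((1 + sqrt(17))/(1 - sqrt(17))) + pi ≈ 2.1183

f''(x) = -3*sqrt(2)*cos(x + pi/4)
Second-derivative test at each critical point:
  f''(-0.5475) = -4.1231 < 0 → local maximum
  f''(2.1183) = 4.1231 > 0 → local minimum

Critical points: x = atan((1 - sqrt(17))/(1 + sqrt(17))) ≈ -0.5475 (local maximum); x = atan((1 + sqrt(17))/(1 - sqrt(17))) + pi ≈ 2.1183 (local minimum)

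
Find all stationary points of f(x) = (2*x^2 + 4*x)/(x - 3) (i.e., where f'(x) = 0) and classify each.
f'(x) = 2*(x^2 - 6*x - 6)/(x^2 - 6*x + 9)

Solve f'(x) = 0:
  f'(x) = 2*(x^2 - 6*x - 6)/(x - 3)^2; the denominator is positive wherever f is defined, so f'(x) = 0 ⇔ 2*x^2 - 12*x - 12 = 0.
  Factor: 2*x^2 - 12*x - 12 = 2*(x^2 - 6*x - 6); x^2 - 6*x - 6 = 0 has no rational roots; quadratic formula: x = (6 ± √60)/2.
  ⇒ x = 3 - sqrt(15) ≈ -0.8730, 3 + sqrt(15) ≈ 6.8730

f''(x) = 60/(x^3 - 9*x^2 + 27*x - 27)
Second-derivative test at each critical point:
  f''(-0.8730) = -1.0328 < 0 → local maximum
  f''(6.8730) = 1.0328 > 0 → local minimum

Critical points: x = 3 - sqrt(15) ≈ -0.8730 (local maximum); x = 3 + sqrt(15) ≈ 6.8730 (local minimum)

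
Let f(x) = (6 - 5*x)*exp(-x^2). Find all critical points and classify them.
f'(x) = (2*x*(5*x - 6) - 5)*exp(-x^2)

Solve f'(x) = 0:
  f'(x) = (10*x^2 - 12*x - 5)·exp(-x^2) and exp(-x^2) > 0 for every x, so f'(x) = 0 ⇔ 10*x^2 - 12*x - 5 = 0.
  10*x^2 - 12*x - 5 = 0 has no rational roots; quadratic formula: x = (12 ± √344)/20.
  ⇒ x = 3/5 - sqrt(86)/10 ≈ -0.3274, 3/5 + sqrt(86)/10 ≈ 1.5274

f''(x) = 2*(2*x^2*(6 - 5*x) + 15*x - 6)*exp(-x^2)
Second-derivative test at each critical point:
  f''(-0.3274) = -16.6624 < 0 → local maximum
  f''(1.5274) = 1.7995 > 0 → local minimum

Critical points: x = 3/5 - sqrt(86)/10 ≈ -0.3274 (local maximum); x = 3/5 + sqrt(86)/10 ≈ 1.5274 (local minimum)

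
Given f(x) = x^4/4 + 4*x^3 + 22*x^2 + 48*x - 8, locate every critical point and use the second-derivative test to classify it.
f'(x) = x^3 + 12*x^2 + 44*x + 48

Solve f'(x) = 0:
  Factor: x^3 + 12*x^2 + 44*x + 48 = (x + 2)*(x + 4)*(x + 6) = 0.
  ⇒ x = -6, -4, -2

f''(x) = 3*x^2 + 24*x + 44
Second-derivative test at each critical point:
  f''(-6) = 8 > 0 → local minimum
  f''(-4) = -4 < 0 → local maximum
  f''(-2) = 8 > 0 → local minimum

Critical points: x = -6 (local minimum); x = -4 (local maximum); x = -2 (local minimum)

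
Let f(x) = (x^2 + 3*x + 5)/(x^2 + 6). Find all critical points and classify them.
f'(x) = (-3*x^2 + 2*x + 18)/(x^4 + 12*x^2 + 36)

Solve f'(x) = 0:
  f'(x) = -(3*x^2 - 2*x - 18)/(x^2 + 6)^2; the denominator is positive wherever f is defined, so f'(x) = 0 ⇔ -3*x^2 + 2*x + 18 = 0.
  3*x^2 - 2*x - 18 = 0 has no rational roots; quadratic formula: x = (2 ± √220)/6.
  ⇒ x = 1/3 - sqrt(55)/3 ≈ -2.1387, 1/3 + sqrt(55)/3 ≈ 2.8054

f''(x) = 6*(x^3 - x^2 - 18*x + 2)/(x^6 + 18*x^4 + 108*x^2 + 216)
Second-derivative test at each critical point:
  f''(-2.1387) = 0.1327 > 0 → local minimum
  f''(2.8054) = -0.0771 < 0 → local maximum

Critical points: x = 1/3 - sqrt(55)/3 ≈ -2.1387 (local minimum); x = 1/3 + sqrt(55)/3 ≈ 2.8054 (local maximum)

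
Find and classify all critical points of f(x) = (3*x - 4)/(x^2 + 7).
f'(x) = (-3*x^2 + 8*x + 21)/(x^4 + 14*x^2 + 49)

Solve f'(x) = 0:
  f'(x) = -(3*x^2 - 8*x - 21)/(x^2 + 7)^2; the denominator is positive wherever f is defined, so f'(x) = 0 ⇔ -3*x^2 + 8*x + 21 = 0.
  3*x^2 - 8*x - 21 = 0 has no rational roots; quadratic formula: x = (8 ± √316)/6.
  ⇒ x = 4/3 - sqrt(79)/3 ≈ -1.6294, 4/3 + sqrt(79)/3 ≈ 4.2961

f''(x) = 2*(4*x^2*(3*x - 4) + (4 - 9*x)*(x^2 + 7))/(x^2 + 7)^3
Second-derivative test at each critical point:
  f''(-1.6294) = 0.1907 > 0 → local minimum
  f''(4.2961) = -0.0274 < 0 → local maximum

Critical points: x = 4/3 - sqrt(79)/3 ≈ -1.6294 (local minimum); x = 4/3 + sqrt(79)/3 ≈ 4.2961 (local maximum)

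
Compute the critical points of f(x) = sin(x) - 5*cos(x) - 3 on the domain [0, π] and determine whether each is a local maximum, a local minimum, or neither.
f'(x) = 5*sin(x) + cos(x)

Solve f'(x) = 0 on [0, π]:
  f'(x) = 0 ⇔ cos(x) = -5*sin(x) ⇔ tan(x) = -1/5, i.e. x = arctan(-1/5) + nπ; keep the solutions lying in [0, π].
  ⇒ x = pi - atan(1/5) ≈ 2.9442

f''(x) = -sin(x) + 5*cos(x)
Second-derivative test at each critical point:
  f''(2.9442) = -5.0990 < 0 → local maximum

Critical points: x = pi - atan(1/5) ≈ 2.9442 (local maximum)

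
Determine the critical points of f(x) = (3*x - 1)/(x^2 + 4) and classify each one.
f'(x) = (-3*x^2 + 2*x + 12)/(x^4 + 8*x^2 + 16)

Solve f'(x) = 0:
  f'(x) = -(3*x^2 - 2*x - 12)/(x^2 + 4)^2; the denominator is positive wherever f is defined, so f'(x) = 0 ⇔ -3*x^2 + 2*x + 12 = 0.
  3*x^2 - 2*x - 12 = 0 has no rational roots; quadratic formula: x = (2 ± √148)/6.
  ⇒ x = 1/3 - sqrt(37)/3 ≈ -1.6943, 1/3 + sqrt(37)/3 ≈ 2.3609

f''(x) = 2*(4*x^2*(3*x - 1) + (1 - 9*x)*(x^2 + 4))/(x^2 + 4)^3
Second-derivative test at each critical point:
  f''(-1.6943) = 0.2577 > 0 → local minimum
  f''(2.3609) = -0.1327 < 0 → local maximum

Critical points: x = 1/3 - sqrt(37)/3 ≈ -1.6943 (local minimum); x = 1/3 + sqrt(37)/3 ≈ 2.3609 (local maximum)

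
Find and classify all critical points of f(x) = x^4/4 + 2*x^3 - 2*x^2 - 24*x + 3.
f'(x) = x^3 + 6*x^2 - 4*x - 24

Solve f'(x) = 0:
  Factor: x^3 + 6*x^2 - 4*x - 24 = (x - 2)*(x + 2)*(x + 6) = 0.
  ⇒ x = -6, -2, 2

f''(x) = 3*x^2 + 12*x - 4
Second-derivative test at each critical point:
  f''(-6) = 32 > 0 → local minimum
  f''(-2) = -16 < 0 → local maximum
  f''(2) = 32 > 0 → local minimum

Critical points: x = -6 (local minimum); x = -2 (local maximum); x = 2 (local minimum)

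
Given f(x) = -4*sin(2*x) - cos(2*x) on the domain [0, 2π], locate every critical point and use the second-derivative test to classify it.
f'(x) = 2*sin(2*x) - 8*cos(2*x)

Solve f'(x) = 0 on [0, 2π]:
  f'(x) = 0 ⇔ -4*cos(2*x) = -sin(2*x) ⇔ tan(2*x) = 4, i.e. 2*x = arctan(4) + nπ; keep the solutions lying in [0, 2π].
  ⇒ x = atan(4)/2 ≈ 0.6629, atan(4)/2 + pi/2 ≈ 2.2337, atan(4)/2 + pi ≈ 3.8045, atan(4)/2 + 3*pi/2 ≈ 5.3753

f''(x) = 16*sin(2*x) + 4*cos(2*x)
Second-derivative test at each critical point:
  f''(0.6629) = 16.4924 > 0 → local minimum
  f''(2.2337) = -16.4924 < 0 → local maximum
  f''(3.8045) = 16.4924 > 0 → local minimum
  f''(5.3753) = -16.4924 < 0 → local maximum

Critical points: x = atan(4)/2 ≈ 0.6629 (local minimum); x = atan(4)/2 + pi/2 ≈ 2.2337 (local maximum); x = atan(4)/2 + pi ≈ 3.8045 (local minimum); x = atan(4)/2 + 3*pi/2 ≈ 5.3753 (local maximum)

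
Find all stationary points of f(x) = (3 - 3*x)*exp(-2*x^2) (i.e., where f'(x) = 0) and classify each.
f'(x) = 3*(4*x*(x - 1) - 1)*exp(-2*x^2)

Solve f'(x) = 0:
  f'(x) = (12*x^2 - 12*x - 3)·exp(-2*x^2) and exp(-2*x^2) > 0 for every x, so f'(x) = 0 ⇔ 12*x^2 - 12*x - 3 = 0.
  Factor: 12*x^2 - 12*x - 3 = 3*(4*x^2 - 4*x - 1); 4*x^2 - 4*x - 1 = 0 has no rational roots; quadratic formula: x = (4 ± √32)/8.
  ⇒ x = 1/2 - sqrt(2)/2 ≈ -0.2071, 1/2 + sqrt(2)/2 ≈ 1.2071

f''(x) = 12*(4*x^2*(1 - x) + 3*x - 1)*exp(-2*x^2)
Second-derivative test at each critical point:
  f''(-0.2071) = -15.5754 < 0 → local maximum
  f''(1.2071) = 0.9206 > 0 → local minimum

Critical points: x = 1/2 - sqrt(2)/2 ≈ -0.2071 (local maximum); x = 1/2 + sqrt(2)/2 ≈ 1.2071 (local minimum)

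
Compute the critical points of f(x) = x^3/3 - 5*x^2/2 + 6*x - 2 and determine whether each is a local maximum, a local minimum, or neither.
f'(x) = x^2 - 5*x + 6

Solve f'(x) = 0:
  Factor: x^2 - 5*x + 6 = (x - 3)*(x - 2) = 0.
  ⇒ x = 2, 3

f''(x) = 2*x - 5
Second-derivative test at each critical point:
  f''(2) = -1 < 0 → local maximum
  f''(3) = 1 > 0 → local minimum

Critical points: x = 2 (local maximum); x = 3 (local minimum)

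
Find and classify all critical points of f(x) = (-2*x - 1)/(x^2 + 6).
f'(x) = 2*(x^2 + x - 6)/(x^4 + 12*x^2 + 36)

Solve f'(x) = 0:
  f'(x) = 2*(x - 2)*(x + 3)/(x^2 + 6)^2; the denominator is positive wherever f is defined, so f'(x) = 0 ⇔ 2*x^2 + 2*x - 12 = 0.
  Factor: 2*x^2 + 2*x - 12 = 2*(x - 2)*(x + 3) = 0.
  ⇒ x = -3, 2

f''(x) = 2*(-4*x^2*(2*x + 1) + (6*x + 1)*(x^2 + 6))/(x^2 + 6)^3
Second-derivative test at each critical point:
  f''(-3) = -2/45 < 0 → local maximum
  f''(2) = 1/10 > 0 → local minimum

Critical points: x = -3 (local maximum); x = 2 (local minimum)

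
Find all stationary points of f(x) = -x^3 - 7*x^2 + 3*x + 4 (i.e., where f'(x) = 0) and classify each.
f'(x) = -3*x^2 - 14*x + 3

Solve f'(x) = 0:
  3*x^2 + 14*x - 3 = 0 has no rational roots; quadratic formula: x = (-14 ± √232)/6.
  ⇒ x = -sqrt(58)/3 - 7/3 ≈ -4.8719, -7/3 + sqrt(58)/3 ≈ 0.2053

f''(x) = -6*x - 14
Second-derivative test at each critical point:
  f''(-4.8719) = 15.2315 > 0 → local minimum
  f''(0.2053) = -15.2315 < 0 → local maximum

Critical points: x = -sqrt(58)/3 - 7/3 ≈ -4.8719 (local minimum); x = -7/3 + sqrt(58)/3 ≈ 0.2053 (local maximum)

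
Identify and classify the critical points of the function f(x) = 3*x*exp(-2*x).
f'(x) = 3*(1 - 2*x)*exp(-2*x)

Solve f'(x) = 0:
  f'(x) = (3 - 6*x)·exp(-2*x) and exp(-2*x) > 0 for every x, so f'(x) = 0 ⇔ 3 - 6*x = 0.
  Factor: 3 - 6*x = -3*(2*x - 1) = 0.
  ⇒ x = 1/2

f''(x) = 12*(x - 1)*exp(-2*x)
Second-derivative test at each critical point:
  f''(1/2) = -2.2073 < 0 → local maximum

Critical points: x = 1/2 (local maximum)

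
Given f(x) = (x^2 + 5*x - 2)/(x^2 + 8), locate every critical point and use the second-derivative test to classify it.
f'(x) = 5*(-x^2 + 4*x + 8)/(x^4 + 16*x^2 + 64)

Solve f'(x) = 0:
  f'(x) = -5*(x^2 - 4*x - 8)/(x^2 + 8)^2; the denominator is positive wherever f is defined, so f'(x) = 0 ⇔ -5*x^2 + 20*x + 40 = 0.
  Factor: -5*x^2 + 20*x + 40 = -5*(x^2 - 4*x - 8); x^2 - 4*x - 8 = 0 has no rational roots; quadratic formula: x = (4 ± √48)/2.
  ⇒ x = 2 - 2*sqrt(3) ≈ -1.4641, 2 + 2*sqrt(3) ≈ 5.4641

f''(x) = 10*(x^3 - 6*x^2 - 24*x + 16)/(x^6 + 24*x^4 + 192*x^2 + 512)
Second-derivative test at each critical point:
  f''(-1.4641) = 0.3367 > 0 → local minimum
  f''(5.4641) = -0.0242 < 0 → local maximum

Critical points: x = 2 - 2*sqrt(3) ≈ -1.4641 (local minimum); x = 2 + 2*sqrt(3) ≈ 5.4641 (local maximum)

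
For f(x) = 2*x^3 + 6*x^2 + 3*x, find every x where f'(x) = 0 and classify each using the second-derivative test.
f'(x) = 6*x^2 + 12*x + 3

Solve f'(x) = 0:
  Factor: 6*x^2 + 12*x + 3 = 3*(2*x^2 + 4*x + 1); 2*x^2 + 4*x + 1 = 0 has no rational roots; quadratic formula: x = (-4 ± √8)/4.
  ⇒ x = -1 - sqrt(2)/2 ≈ -1.7071, -1 + sqrt(2)/2 ≈ -0.2929

f''(x) = 12*x + 12
Second-derivative test at each critical point:
  f''(-1.7071) = -8.4853 < 0 → local maximum
  f''(-0.2929) = 8.4853 > 0 → local minimum

Critical points: x = -1 - sqrt(2)/2 ≈ -1.7071 (local maximum); x = -1 + sqrt(2)/2 ≈ -0.2929 (local minimum)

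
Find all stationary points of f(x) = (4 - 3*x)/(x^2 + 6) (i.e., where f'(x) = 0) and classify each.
f'(x) = (3*x^2 - 8*x - 18)/(x^4 + 12*x^2 + 36)

Solve f'(x) = 0:
  f'(x) = (3*x^2 - 8*x - 18)/(x^2 + 6)^2; the denominator is positive wherever f is defined, so f'(x) = 0 ⇔ 3*x^2 - 8*x - 18 = 0.
  3*x^2 - 8*x - 18 = 0 has no rational roots; quadratic formula: x = (8 ± √280)/6.
  ⇒ x = 4/3 - sqrt(70)/3 ≈ -1.4555, 4/3 + sqrt(70)/3 ≈ 4.1222

f''(x) = 2*(4*x^2*(4 - 3*x) + (9*x - 4)*(x^2 + 6))/(x^2 + 6)^3
Second-derivative test at each critical point:
  f''(-1.4555) = -0.2539 < 0 → local maximum
  f''(4.1222) = 0.0317 > 0 → local minimum

Critical points: x = 4/3 - sqrt(70)/3 ≈ -1.4555 (local maximum); x = 4/3 + sqrt(70)/3 ≈ 4.1222 (local minimum)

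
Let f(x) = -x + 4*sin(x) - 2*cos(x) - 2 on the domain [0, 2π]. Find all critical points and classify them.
f'(x) = 2*sin(x) + 4*cos(x) - 1

Solve f'(x) = 0 on [0, 2π]:
  f'(x) = 0 ⇔ 2*sin(x) + 4*cos(x) = 1. Write the left side as R·cos(x + φ) with R = √(4² + (-2)²) = 2*sqrt(5), cos φ = 2*sqrt(5)/5, sin φ = -sqrt(5)/5; then cos(x + φ) = sqrt(5)/10. Solve for x and keep the solutions lying in [0, 2π].
  ⇒ x = atan((1 + 2*sqrt(19))/(2 - sqrt(19))) + pi ≈ 1.8089, atan((1 - 2*sqrt(19))/(2 + sqrt(19))) + 2*pi ≈ 5.4015

f''(x) = -4*sin(x) + 2*cos(x)
Second-derivative test at each critical point:
  f''(1.8089) = -4.3589 < 0 → local maximum
  f''(5.4015) = 4.3589 > 0 → local minimum

Critical points: x = atan((1 + 2*sqrt(19))/(2 - sqrt(19))) + pi ≈ 1.8089 (local maximum); x = atan((1 - 2*sqrt(19))/(2 + sqrt(19))) + 2*pi ≈ 5.4015 (local minimum)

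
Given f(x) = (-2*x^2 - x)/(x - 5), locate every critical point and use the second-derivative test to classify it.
f'(x) = (-2*x^2 + 20*x + 5)/(x^2 - 10*x + 25)

Solve f'(x) = 0:
  f'(x) = -(2*x^2 - 20*x - 5)/(x - 5)^2; the denominator is positive wherever f is defined, so f'(x) = 0 ⇔ -2*x^2 + 20*x + 5 = 0.
  2*x^2 - 20*x - 5 = 0 has no rational roots; quadratic formula: x = (20 ± √440)/4.
  ⇒ x = 5 - sqrt(110)/2 ≈ -0.2440, 5 + sqrt(110)/2 ≈ 10.2440

f''(x) = -110/(x^3 - 15*x^2 + 75*x - 125)
Second-derivative test at each critical point:
  f''(-0.2440) = 0.7628 > 0 → local minimum
  f''(10.2440) = -0.7628 < 0 → local maximum

Critical points: x = 5 - sqrt(110)/2 ≈ -0.2440 (local minimum); x = 5 + sqrt(110)/2 ≈ 10.2440 (local maximum)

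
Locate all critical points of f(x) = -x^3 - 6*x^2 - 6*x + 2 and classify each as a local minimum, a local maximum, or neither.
f'(x) = -3*x^2 - 12*x - 6

Solve f'(x) = 0:
  Factor: -3*x^2 - 12*x - 6 = -3*(x^2 + 4*x + 2); x^2 + 4*x + 2 = 0 has no rational roots; quadratic formula: x = (-4 ± √8)/2.
  ⇒ x = -2 - sqrt(2) ≈ -3.4142, -2 + sqrt(2) ≈ -0.5858

f''(x) = -6*x - 12
Second-derivative test at each critical point:
  f''(-3.4142) = 8.4853 > 0 → local minimum
  f''(-0.5858) = -8.4853 < 0 → local maximum

Critical points: x = -2 - sqrt(2) ≈ -3.4142 (local minimum); x = -2 + sqrt(2) ≈ -0.5858 (local maximum)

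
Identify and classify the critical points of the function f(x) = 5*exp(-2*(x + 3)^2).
f'(x) = 20*(-x - 3)*exp(-2*(x + 3)^2)

Solve f'(x) = 0:
  f'(x) = (-20*x - 60)·exp(-2*(x + 3)^2) and exp(-2*(x + 3)^2) > 0 for every x, so f'(x) = 0 ⇔ -20*x - 60 = 0.
  Factor: -20*x - 60 = -20*(x + 3) = 0.
  ⇒ x = -3

f''(x) = 20*(4*(x + 3)^2 - 1)*exp(-2*(x + 3)^2)
Second-derivative test at each critical point:
  f''(-3) = -20 < 0 → local maximum

Critical points: x = -3 (local maximum)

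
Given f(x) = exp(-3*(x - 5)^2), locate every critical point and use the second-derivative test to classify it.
f'(x) = 6*(5 - x)*exp(-3*(x - 5)^2)

Solve f'(x) = 0:
  f'(x) = (30 - 6*x)·exp(-3*(x - 5)^2) and exp(-3*(x - 5)^2) > 0 for every x, so f'(x) = 0 ⇔ 30 - 6*x = 0.
  Factor: 30 - 6*x = -6*(x - 5) = 0.
  ⇒ x = 5

f''(x) = 6*(6*(x - 5)^2 - 1)*exp(-3*(x - 5)^2)
Second-derivative test at each critical point:
  f''(5) = -6 < 0 → local maximum

Critical points: x = 5 (local maximum)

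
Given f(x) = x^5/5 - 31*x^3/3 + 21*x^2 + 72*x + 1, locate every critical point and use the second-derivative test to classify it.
f'(x) = x^4 - 31*x^2 + 42*x + 72

Solve f'(x) = 0:
  Factor: x^4 - 31*x^2 + 42*x + 72 = (x - 4)*(x - 3)*(x + 1)*(x + 6) = 0.
  ⇒ x = -6, -1, 3, 4

f''(x) = 4*x^3 - 62*x + 42
Second-derivative test at each critical point:
  f''(-6) = -450 < 0 → local maximum
  f''(-1) = 100 > 0 → local minimum
  f''(3) = -36 < 0 → local maximum
  f''(4) = 50 > 0 → local minimum

Critical points: x = -6 (local maximum); x = -1 (local minimum); x = 3 (local maximum); x = 4 (local minimum)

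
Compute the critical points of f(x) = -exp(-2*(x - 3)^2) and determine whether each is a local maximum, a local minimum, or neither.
f'(x) = 4*(x - 3)*exp(-2*(x - 3)^2)

Solve f'(x) = 0:
  f'(x) = (4*x - 12)·exp(-2*(x - 3)^2) and exp(-2*(x - 3)^2) > 0 for every x, so f'(x) = 0 ⇔ 4*x - 12 = 0.
  Factor: 4*x - 12 = 4*(x - 3) = 0.
  ⇒ x = 3

f''(x) = 4*(1 - 4*(x - 3)^2)*exp(-2*(x - 3)^2)
Second-derivative test at each critical point:
  f''(3) = 4 > 0 → local minimum

Critical points: x = 3 (local minimum)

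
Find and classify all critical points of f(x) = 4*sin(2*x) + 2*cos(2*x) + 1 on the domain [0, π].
f'(x) = -4*sin(2*x) + 8*cos(2*x)

Solve f'(x) = 0 on [0, π]:
  f'(x) = 0 ⇔ 4*cos(2*x) = 2*sin(2*x) ⇔ tan(2*x) = 2, i.e. 2*x = arctan(2) + nπ; keep the solutions lying in [0, π].
  ⇒ x = atan(2)/2 ≈ 0.5536, atan(2)/2 + pi/2 ≈ 2.1244

f''(x) = -16*sin(2*x) - 8*cos(2*x)
Second-derivative test at each critical point:
  f''(0.5536) = -17.8885 < 0 → local maximum
  f''(2.1244) = 17.8885 > 0 → local minimum

Critical points: x = atan(2)/2 ≈ 0.5536 (local maximum); x = atan(2)/2 + pi/2 ≈ 2.1244 (local minimum)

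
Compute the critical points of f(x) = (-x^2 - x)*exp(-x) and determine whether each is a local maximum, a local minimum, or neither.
f'(x) = (x^2 - x - 1)*exp(-x)

Solve f'(x) = 0:
  f'(x) = (x^2 - x - 1)·exp(-x) and exp(-x) > 0 for every x, so f'(x) = 0 ⇔ x^2 - x - 1 = 0.
  x^2 - x - 1 = 0 has no rational roots; quadratic formula: x = (1 ± √5)/2.
  ⇒ x = 1/2 - sqrt(5)/2 ≈ -0.6180, 1/2 + sqrt(5)/2 ≈ 1.6180

f''(x) = x*(3 - x)*exp(-x)
Second-derivative test at each critical point:
  f''(-0.6180) = -4.1485 < 0 → local maximum
  f''(1.6180) = 0.4434 > 0 → local minimum

Critical points: x = 1/2 - sqrt(5)/2 ≈ -0.6180 (local maximum); x = 1/2 + sqrt(5)/2 ≈ 1.6180 (local minimum)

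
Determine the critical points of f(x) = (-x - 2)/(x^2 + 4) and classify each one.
f'(x) = (-x^2 + 2*x*(x + 2) - 4)/(x^2 + 4)^2

Solve f'(x) = 0:
  f'(x) = (x^2 + 4*x - 4)/(x^2 + 4)^2; the denominator is positive wherever f is defined, so f'(x) = 0 ⇔ x^2 + 4*x - 4 = 0.
  x^2 + 4*x - 4 = 0 has no rational roots; quadratic formula: x = (-4 ± √32)/2.
  ⇒ x = -2*sqrt(2) - 2 ≈ -4.8284, -2 + 2*sqrt(2) ≈ 0.8284

f''(x) = 2*(-4*x^2*(x + 2) + (3*x + 2)*(x^2 + 4))/(x^2 + 4)^3
Second-derivative test at each critical point:
  f''(-4.8284) = -0.0076 < 0 → local maximum
  f''(0.8284) = 0.2576 > 0 → local minimum

Critical points: x = -2*sqrt(2) - 2 ≈ -4.8284 (local maximum); x = -2 + 2*sqrt(2) ≈ 0.8284 (local minimum)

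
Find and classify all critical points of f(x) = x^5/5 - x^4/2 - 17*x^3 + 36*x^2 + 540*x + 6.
f'(x) = x^4 - 2*x^3 - 51*x^2 + 72*x + 540

Solve f'(x) = 0:
  Factor: x^4 - 2*x^3 - 51*x^2 + 72*x + 540 = (x - 6)*(x - 5)*(x + 3)*(x + 6) = 0.
  ⇒ x = -6, -3, 5, 6

f''(x) = 4*x^3 - 6*x^2 - 102*x + 72
Second-derivative test at each critical point:
  f''(-6) = -396 < 0 → local maximum
  f''(-3) = 216 > 0 → local minimum
  f''(5) = -88 < 0 → local maximum
  f''(6) = 108 > 0 → local minimum

Critical points: x = -6 (local maximum); x = -3 (local minimum); x = 5 (local maximum); x = 6 (local minimum)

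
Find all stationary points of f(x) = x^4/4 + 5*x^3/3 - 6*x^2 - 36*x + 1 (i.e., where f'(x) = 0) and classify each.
f'(x) = x^3 + 5*x^2 - 12*x - 36

Solve f'(x) = 0:
  Factor: x^3 + 5*x^2 - 12*x - 36 = (x - 3)*(x + 2)*(x + 6) = 0.
  ⇒ x = -6, -2, 3

f''(x) = 3*x^2 + 10*x - 12
Second-derivative test at each critical point:
  f''(-6) = 36 > 0 → local minimum
  f''(-2) = -20 < 0 → local maximum
  f''(3) = 45 > 0 → local minimum

Critical points: x = -6 (local minimum); x = -2 (local maximum); x = 3 (local minimum)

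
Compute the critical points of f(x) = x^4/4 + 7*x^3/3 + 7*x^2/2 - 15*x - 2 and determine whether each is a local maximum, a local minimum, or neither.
f'(x) = x^3 + 7*x^2 + 7*x - 15

Solve f'(x) = 0:
  Factor: x^3 + 7*x^2 + 7*x - 15 = (x - 1)*(x + 3)*(x + 5) = 0.
  ⇒ x = -5, -3, 1

f''(x) = 3*x^2 + 14*x + 7
Second-derivative test at each critical point:
  f''(-5) = 12 > 0 → local minimum
  f''(-3) = -8 < 0 → local maximum
  f''(1) = 24 > 0 → local minimum

Critical points: x = -5 (local minimum); x = -3 (local maximum); x = 1 (local minimum)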